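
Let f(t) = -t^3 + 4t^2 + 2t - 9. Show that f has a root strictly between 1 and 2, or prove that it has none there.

Such a root exists.

f(1) = -4 and f(2) = 3, which have opposite signs.
As a polynomial, f is continuous on every closed interval.
By the Intermediate Value Theorem f must vanish at some point of (1, 2).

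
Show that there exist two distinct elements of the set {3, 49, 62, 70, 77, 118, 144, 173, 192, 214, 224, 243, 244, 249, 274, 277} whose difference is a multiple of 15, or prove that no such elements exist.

3 mod 15 = 3 and 243 mod 15 = 3, so 243 − 3 = 240 = 16·15.

Yes: 3 and 243.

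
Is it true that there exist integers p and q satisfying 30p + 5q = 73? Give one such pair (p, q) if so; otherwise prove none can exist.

No such integers exist.

Any value of 30p + 5q is a multiple of gcd(30, 5) = 5.
However 73 leaves remainder 3 on division by 5.
Hence no integers p, q satisfy the equation.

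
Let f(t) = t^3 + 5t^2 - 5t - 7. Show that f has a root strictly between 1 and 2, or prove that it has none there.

Such a root exists.

f(1) = -6 and f(2) = 11, which have opposite signs.
f is continuous everywhere (it is a polynomial), in particular on [1, 2].
By the Intermediate Value Theorem f must vanish at some point of (1, 2).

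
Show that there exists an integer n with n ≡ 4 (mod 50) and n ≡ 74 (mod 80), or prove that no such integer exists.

n = 154

gcd(50, 80) = 10. A simultaneous solution exists iff 4 ≡ 74 (mod 10); here 4 mod 10 = 4 = 74 mod 10, so it does.
List candidates n ≡ 4 (mod 50): 4, 54, 104, 154. Modulo 80 these are 4, 54, 24, 74; 154 gives 74 as required.
Indeed 154 ≡ 4 (mod 50) and 154 ≡ 74 (mod 80).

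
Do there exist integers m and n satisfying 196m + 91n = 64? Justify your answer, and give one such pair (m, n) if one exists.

There are no such integers.

Any value of 196m + 91n is a multiple of gcd(196, 91) = 7.
However 64 leaves remainder 1 on division by 7.
Therefore 196m + 91n = 64 has no solution in integers.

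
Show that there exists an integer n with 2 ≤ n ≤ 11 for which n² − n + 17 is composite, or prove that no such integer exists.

There is no such integer n in that range.

The values for n = 2, 3, …, 11 are 19, 23, 29, 37, 47, 59, 73, 89, 107, 127, and each of these is prime.
So no value in the range makes the expression composite.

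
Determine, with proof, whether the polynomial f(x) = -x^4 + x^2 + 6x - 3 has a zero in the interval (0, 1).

Such a root exists.

f(0) = -3 and f(1) = 3, which have opposite signs.
As a polynomial, f is continuous on every closed interval.
By the Intermediate Value Theorem f must vanish at some point of (0, 1).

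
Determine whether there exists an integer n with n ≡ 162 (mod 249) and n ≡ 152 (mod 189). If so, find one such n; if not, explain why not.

gcd(249, 189) = 3. If n ≡ 162 (mod 249) and n ≡ 152 (mod 189), then n ≡ 162 (mod 3) and n ≡ 152 (mod 3).
These are incompatible: 162 − 152 = 10 is not divisible by 3.
So no integer satisfies both congruences.

No, no such integer exists.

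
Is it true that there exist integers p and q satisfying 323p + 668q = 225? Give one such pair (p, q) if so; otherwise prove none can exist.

p = 435, q = -210

Since gcd(323, 668) = 1, every integer is an integer combination of 323 and 668.
Euclidean algorithm: 668 = 2·323 + 22, 323 = 14·22 + 15, 22 = 1·15 + 7, 15 = 2·7 + 1, 7 = 7·1 + 0.
Back-substituting, 1 = 15 − 2·7 = 15 − 2·(22 − 1·15) = −2·22 + 3·15 = −2·22 + 3·(323 − 14·22) = 3·323 − 44·22 = 3·323 − 44·(668 − 2·323) = −44·668 + 91·323; that is, 323·91 + 668·(-44) = 1.
Scaling by 225 gives the particular solution (p, q) = (20475, -9900).
The general solution is p = 20475 + 668k, q = -9900 − 323k; taking k = -30 gives the smaller pair p = 435, q = -210.
Indeed 323·435 + 668·(-210) = 140505 − 140280 = 225.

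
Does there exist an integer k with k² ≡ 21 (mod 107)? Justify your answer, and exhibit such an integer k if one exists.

No, no such integer exists.

Apply Euler's criterion with the prime 107: 21 is a quadratic residue iff 21^53 ≡ 1 (mod 107), and a non-residue iff it is ≡ −1.
Squaring successively (mod 107): 21^2 = 441 ≡ 13; 21^4 ≡ 13² = 169 ≡ 62; 21^8 ≡ 62² = 3844 ≡ 99; 21^16 ≡ 99² = 9801 ≡ 64; 21^32 ≡ 64² = 4096 ≡ 30.
Since 53 = 32 + 16 + 4 + 1, 21^53 ≡ 30 · 64 · 62 · 21; multiplying out mod 107: 30·64 = 1920 ≡ 101, then 101·62 = 6262 ≡ 56, then 56·21 = 1176 ≡ 106. Thus 21^53 ≡ 106 ≡ −1 (mod 107).
The value −1 means 21 is a non-residue modulo 107, so k² ≡ 21 (mod 107) is impossible.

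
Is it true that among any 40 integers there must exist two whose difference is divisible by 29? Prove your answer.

Yes, this is always true.

Each integer lies in one of the 29 residue classes modulo 29.
Placing 40 integers into 29 classes, some class receives at least two — say a and b.
Their difference a − b is then a multiple of 29.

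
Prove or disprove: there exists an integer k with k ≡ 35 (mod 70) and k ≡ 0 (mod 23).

gcd(70, 23) = 1, so the Chinese Remainder Theorem guarantees exactly one residue class mod 1610 satisfying both.
Write k = 35 + 70t and require 35 + 70t ≡ 0 (mod 23), i.e. 70t ≡ 11 (mod 23).
70 ≡ 1 (mod 23), so this reads 1t ≡ 11 (mod 23). So t ≡ 11 (mod 23).
With t = 11: k = 35 + 70·11 = 805.
Indeed 805 ≡ 35 (mod 70) and 805 ≡ 0 (mod 23).

k = 805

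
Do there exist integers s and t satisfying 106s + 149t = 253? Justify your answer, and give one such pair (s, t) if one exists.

106 and 149 are coprime, so 106s + 149t ranges over all of ℤ.
Euclidean algorithm: 149 = 1·106 + 43, 106 = 2·43 + 20, 43 = 2·20 + 3, 20 = 6·3 + 2, 3 = 1·2 + 1, 2 = 2·1 + 0.
Unwinding: 1 = 3 − 1·2 = 3 − (20 − 6·3) = −20 + 7·3 = −20 + 7·(43 − 2·20) = 7·43 − 15·20 = 7·43 − 15·(106 − 2·43) = −15·106 + 37·43 = −15·106 + 37·(149 − 1·106) = 37·149 − 52·106, i.e. 106·(-52) + 149·37 = 1.
Multiplying through by 253: s = (-52)·253 = -13156, t = 37·253 = 9361 is a solution.
Adding 89·149 to s and subtracting 89·106 from t gives the tidier solution (105, -73).
Check: 106·105 + 149·(-73) = 11130 − 10877 = 253. ✓

s = 105, t = -73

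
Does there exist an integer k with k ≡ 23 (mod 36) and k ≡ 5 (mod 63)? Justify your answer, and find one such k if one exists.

The moduli are not coprime: gcd(36, 63) = 9. Compatibility requires 9 ∣ (5 − 23) = -18, which holds, so solutions exist.
Step through k = 23, 23 + 36, 23 + 2·36, …: the values 23, 59, 95, 131 reduce mod 63 to 23, 59, 32, 5. The value 131 hits 5.
Check: 131 mod 36 = 23, 131 mod 63 = 5. ✓

k = 131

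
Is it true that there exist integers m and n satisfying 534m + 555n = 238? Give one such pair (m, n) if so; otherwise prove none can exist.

Both 534 and 555 are divisible by gcd(534, 555) = 3, hence so is any combination 534m + 555n.
But 238 is not a multiple of 3 (it leaves remainder 1).
So the equation is unsolvable over ℤ.

There are no such integers.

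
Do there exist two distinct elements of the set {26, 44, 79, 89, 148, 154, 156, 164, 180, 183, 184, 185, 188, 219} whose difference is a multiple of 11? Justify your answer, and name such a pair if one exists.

Yes: 26 and 180.

Both 26 and 180 leave remainder 4 on division by 11; their difference 154 = 14·11 is a multiple of 11.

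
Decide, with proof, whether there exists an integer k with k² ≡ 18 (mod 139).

No such integer exists.

Apply Euler's criterion with the prime 139: 18 is a quadratic residue iff 18^69 ≡ 1 (mod 139), and a non-residue iff it is ≡ −1.
Repeated squaring mod 139: 18^2 = 324 ≡ 46; 18^4 ≡ 46² = 2116 ≡ 31; 18^8 ≡ 31² = 961 ≡ 127; 18^16 ≡ 127² = 16129 ≡ 5; 18^32 ≡ 5² = 25 ≡ 25; 18^64 ≡ 25² = 625 ≡ 69.
Since 69 = 64 + 4 + 1, 18^69 ≡ 69 · 31 · 18; multiplying out mod 139: 69·31 = 2139 ≡ 54, then 54·18 = 972 ≡ 138. Thus 18^69 ≡ 138 ≡ −1 (mod 139).
By Euler's criterion 18 is a quadratic non-residue mod 139: no k satisfies k² ≡ 18 (mod 139).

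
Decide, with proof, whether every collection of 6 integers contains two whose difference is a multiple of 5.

There are exactly 5 possible remainders on division by 5.
With 6 integers and only 5 classes, the pigeonhole principle forces two of them, say a and b, into the same class.
Then a ≡ b (mod 5), i.e. 5 ∣ (a − b).

True.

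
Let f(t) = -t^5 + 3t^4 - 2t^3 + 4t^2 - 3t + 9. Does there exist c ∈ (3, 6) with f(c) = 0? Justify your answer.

f(3) = -18 and f(6) = -4185, both negative, so a sign-change argument is unavailable; we show f keeps this sign on the whole interval.
Substitute t = 3 + u, where 0 < u < 3 on the interval. Expanding, f(3 + u) = -u^5 - 12u^4 - 56u^3 - 122u^2 - 114u - 18.
The nonzero coefficients here are all negative, so for u > 0 every term is negative (or zero), and the constant term -18 is strictly negative.
So f is strictly negative on (3, 6); no root exists in the interval.

f has no root in that interval.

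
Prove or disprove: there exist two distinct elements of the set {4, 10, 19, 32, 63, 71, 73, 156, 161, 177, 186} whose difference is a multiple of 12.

No, no such pair exists.

Residues mod 12: 4↦4, 10↦10, 19↦7, 32↦8, 63↦3, 71↦11, 73↦1, 156↦0, 161↦5, 177↦9, 186↦6.
These 11 residues are pairwise different, hence no difference of two elements is divisible by 12.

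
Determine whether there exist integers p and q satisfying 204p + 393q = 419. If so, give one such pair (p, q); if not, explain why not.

Any value of 204p + 393q is a multiple of gcd(204, 393) = 3.
However 419 leaves remainder 2 on division by 3.
Therefore 204p + 393q = 419 has no solution in integers.

No, no such integers exist.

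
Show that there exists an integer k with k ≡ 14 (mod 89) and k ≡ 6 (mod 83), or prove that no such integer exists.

k = 4820

gcd(89, 83) = 1, so the Chinese Remainder Theorem guarantees exactly one residue class mod 7387 satisfying both.
Write k = 14 + 89t and require 14 + 89t ≡ 6 (mod 83), i.e. 89t ≡ 75 (mod 83).
89 ≡ 6 (mod 83), so this reads 6t ≡ 75 (mod 83). To invert 6 modulo 83: 83 = 13·6 + 5, 6 = 1·5 + 1, 5 = 5·1 + 0, and unwinding, 1 = 6 − 1·5 = 6 − (83 − 13·6) = −83 + 14·6. Thus 6⁻¹ ≡ 14 (mod 83).
Therefore t ≡ 14·75 = 1050 ≡ 54 (mod 83).
Taking t = 54 gives k = 14 + 89·54 = 4820.
Verify: 4820 = 54·89 + 14 and 4820 = 58·83 + 6. ✓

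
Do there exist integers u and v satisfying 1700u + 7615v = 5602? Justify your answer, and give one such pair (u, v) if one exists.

No such integers exist.

gcd(1700, 7615) = 5, so every integer of the form 1700u + 7615v is a multiple of 5.
However 5602 leaves remainder 2 on division by 5.
So the equation is unsolvable over ℤ.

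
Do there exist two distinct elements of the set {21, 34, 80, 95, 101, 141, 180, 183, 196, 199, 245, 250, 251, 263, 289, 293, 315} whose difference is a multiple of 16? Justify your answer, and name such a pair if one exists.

21 mod 16 = 5 and 101 mod 16 = 5, so 101 − 21 = 80 = 5·16.

Yes: 21 and 101.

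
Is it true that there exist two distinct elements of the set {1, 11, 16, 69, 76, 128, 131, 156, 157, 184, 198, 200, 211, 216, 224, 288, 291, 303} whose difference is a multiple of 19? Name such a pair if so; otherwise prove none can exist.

No such pair exists.

Reduce each element modulo 19: 1↦1, 11↦11, 16↦16, 69↦12, 76↦0, 128↦14, 131↦17, 156↦4, 157↦5, 184↦13, 198↦8, 200↦10, 211↦2, 216↦7, 224↦15, 288↦3, 291↦6, 303↦18.
All 18 residues are distinct, so no two elements differ by a multiple of 19.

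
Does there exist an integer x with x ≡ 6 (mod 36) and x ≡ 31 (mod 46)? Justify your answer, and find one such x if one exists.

No such integer exists.

gcd(36, 46) = 2. If x ≡ 6 (mod 36) and x ≡ 31 (mod 46), then x ≡ 6 (mod 2) and x ≡ 31 (mod 2).
But 6 mod 2 = 0 while 31 mod 2 = 1, a contradiction.
Therefore no such x exists.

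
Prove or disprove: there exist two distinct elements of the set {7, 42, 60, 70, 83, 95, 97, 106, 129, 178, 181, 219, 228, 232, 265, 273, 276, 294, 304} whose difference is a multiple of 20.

No, no such pair exists.

Residues mod 20: 7↦7, 42↦2, 60↦0, 70↦10, 83↦3, 95↦15, 97↦17, 106↦6, 129↦9, 178↦18, 181↦1, 219↦19, 228↦8, 232↦12, 265↦5, 273↦13, 276↦16, 294↦14, 304↦4.
No residue repeats among the 19 elements, so no pair has difference ≡ 0 (mod 20).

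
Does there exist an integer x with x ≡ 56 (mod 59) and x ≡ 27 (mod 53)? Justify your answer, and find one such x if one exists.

The moduli 59 and 53 are coprime, so by the Chinese Remainder Theorem a unique solution modulo 3127 exists.
Write x = 56 + 59t and require 56 + 59t ≡ 27 (mod 53), i.e. 59t ≡ 24 (mod 53).
59 ≡ 6 (mod 53), so this reads 6t ≡ 24 (mod 53). Invert 6 mod 53 by the Euclidean algorithm: 53 = 8·6 + 5, 6 = 1·5 + 1, 5 = 5·1 + 0; back-substituting, 1 = 6 − 1·5 = 6 − (53 − 8·6) = −53 + 9·6. Hence 6·9 ≡ 1, so 6⁻¹ ≡ 9 (mod 53).
Therefore t ≡ 9·24 = 216 ≡ 4 (mod 53).
Taking t = 4 gives x = 56 + 59·4 = 292.
Indeed 292 ≡ 56 (mod 59) and 292 ≡ 27 (mod 53).

x = 292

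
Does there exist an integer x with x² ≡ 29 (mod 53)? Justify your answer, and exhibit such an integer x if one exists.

x = 20

x = 20 works: 20² = 400, and 400 − 29 = 371 = 7·53.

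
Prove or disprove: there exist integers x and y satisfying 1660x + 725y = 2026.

No, no such integers exist.

Any value of 1660x + 725y is a multiple of gcd(1660, 725) = 5.
But 2026 = 5·405 + 1, so 5 ∤ 2026.
So the equation is unsolvable over ℤ.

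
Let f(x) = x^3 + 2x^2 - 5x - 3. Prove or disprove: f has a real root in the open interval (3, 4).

No such root exists.

The endpoint values f(3) = 27 and f(4) = 73 are both positive. Claim: f(x) > 0 for every x in (3, 4).
Substitute x = 3 + u, where 0 < u < 1 on the interval. Expanding, f(3 + u) = u^3 + 11u^2 + 34u + 27.
The nonzero coefficients here are all positive, so for u > 0 every term is positive (or zero), and the constant term 27 is strictly positive.
Therefore f(x) > 0 throughout (3, 4), and f has no zero there.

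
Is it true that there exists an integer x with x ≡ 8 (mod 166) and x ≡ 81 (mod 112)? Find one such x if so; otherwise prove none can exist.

Both moduli are multiples of 2 = gcd(166, 112), so any solution would satisfy x ≡ 8 and x ≡ 81 modulo 2 simultaneously.
These are incompatible: 8 − 81 = -73 is not divisible by 2.
Hence the system has no solution.

No, no such integer exists.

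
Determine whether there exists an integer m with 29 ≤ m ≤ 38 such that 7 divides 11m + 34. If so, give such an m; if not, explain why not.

m = 30

At m = 29 the value 353 is not a multiple of 7. m = 30 works, since 11·30 + 34 = 364 = 52·7.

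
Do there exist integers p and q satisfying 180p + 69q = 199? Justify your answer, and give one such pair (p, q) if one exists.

No, no such integers exist.

Both 180 and 69 are divisible by gcd(180, 69) = 3, hence so is any combination 180p + 69q.
But 199 is not a multiple of 3 (it leaves remainder 1).
So the equation is unsolvable over ℤ.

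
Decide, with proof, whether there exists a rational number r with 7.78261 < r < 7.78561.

Scale by 37: the interval becomes (287.95657, 288.06757), which contains the integer 288.
So r = 288/37 works: it is a ratio of integers, and dividing 37·7.78261 < 288 < 37·7.78561 through by 37 gives 7.78261 < 288/37 < 7.78561.

r = 288/37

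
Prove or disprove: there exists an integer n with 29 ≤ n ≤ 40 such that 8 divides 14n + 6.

For n = 29, 30 the values 412, 426 are not multiples of 8. n = 31 works, since 14·31 + 6 = 440 = 55·8.

n = 31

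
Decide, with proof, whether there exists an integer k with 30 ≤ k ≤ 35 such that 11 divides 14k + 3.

k = 32

For k = 30, 31 the values 423, 437 are not multiples of 11. Try k = 32: 14·32 + 3 = 451 = 41·11, which is divisible by 11.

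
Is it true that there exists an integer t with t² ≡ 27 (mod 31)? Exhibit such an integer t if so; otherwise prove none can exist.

31 is prime, so by Euler's criterion 27 is a square mod 31 iff 27^((31−1)/2) = 27^15 ≡ 1 (mod 31).
Repeated squaring mod 31: 27^2 = 729 ≡ 16; 27^4 ≡ 16² = 256 ≡ 8; 27^8 ≡ 8² = 64 ≡ 2.
Since 15 = 8 + 4 + 2 + 1, 27^15 ≡ 2 · 8 · 16 · 27; multiplying out mod 31: 2·8 = 16 ≡ 16, then 16·16 = 256 ≡ 8, then 8·27 = 216 ≡ 30. Thus 27^15 ≡ 30 ≡ −1 (mod 31).
By Euler's criterion 27 is a quadratic non-residue mod 31: no t satisfies t² ≡ 27 (mod 31).

There is no such integer.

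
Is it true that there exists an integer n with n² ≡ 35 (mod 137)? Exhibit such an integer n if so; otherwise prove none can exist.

137 is prime, so by Euler's criterion 35 is a square mod 137 iff 35^((137−1)/2) = 35^68 ≡ 1 (mod 137).
Squaring successively (mod 137): 35^2 = 1225 ≡ 129; 35^4 ≡ 129² = 16641 ≡ 64; 35^8 ≡ 64² = 4096 ≡ 123; 35^16 ≡ 123² = 15129 ≡ 59; 35^32 ≡ 59² = 3481 ≡ 56; 35^64 ≡ 56² = 3136 ≡ 122.
Since 68 = 64 + 4, 35^68 ≡ 122 · 64; multiplying out mod 137: 122·64 = 7808 ≡ 136. Thus 35^68 ≡ 136 ≡ −1 (mod 137).
The value −1 means 35 is a non-residue modulo 137, so n² ≡ 35 (mod 137) is impossible.

No such integer exists.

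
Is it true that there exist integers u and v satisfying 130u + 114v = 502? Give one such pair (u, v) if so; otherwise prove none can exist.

u = 10, v = -7

gcd(130, 114) = 2, and 2 divides 502, so integer solutions exist.
Dividing through by 2 reduces the equation to 65u + 57v = 251.
Dividing repeatedly: 65 = 1·57 + 8, 57 = 7·8 + 1, 8 = 8·1 + 0.
Working back up the chain: 1 = 57 − 7·8 = 57 − 7·(65 − 1·57) = −7·65 + 8·57. So 65·(-7) + 57·8 = 1.
Times 251: 65·(-1757) + 57·2008 = 251, so (-1757, 2008) solves it.
The general solution is u = -1757 + 57k, v = 2008 − 65k; taking k = 31 gives the smaller pair u = 10, v = -7.
Indeed 130·10 + 114·(-7) = 1300 − 798 = 502.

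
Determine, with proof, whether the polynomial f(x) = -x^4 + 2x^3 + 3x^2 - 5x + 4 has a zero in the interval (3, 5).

No such root exists.

The endpoint values f(3) = -11 and f(5) = -321 are both negative. Claim: f(x) < 0 for every x in (3, 5).
Shift to the endpoint 3: with x = 3 + u (0 < u < 2), one computes f(3 + u) = -u^4 - 10u^3 - 33u^2 - 41u - 11.
All 5 nonzero coefficients of this polynomial in u are negative; hence for u > 0 the value is a sum of negative terms (the constant -11 among them).
So f is strictly negative on (3, 5); no root exists in the interval.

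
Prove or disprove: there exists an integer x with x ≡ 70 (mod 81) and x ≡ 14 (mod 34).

Since 81 and 34 share no common factor, CRT says the pair of congruences has a solution (unique mod 2754).
Any solution of the first congruence is x = 70 + 81t; substituting into the second, 81t ≡ 14 − 70 ≡ 12 (mod 34).
81 ≡ 13 (mod 34), so this reads 13t ≡ 12 (mod 34). To invert 13 modulo 34: 34 = 2·13 + 8, 13 = 1·8 + 5, 8 = 1·5 + 3, 5 = 1·3 + 2, 3 = 1·2 + 1, 2 = 2·1 + 0, and unwinding, 1 = 3 − 1·2 = 3 − (5 − 1·3) = −5 + 2·3 = −5 + 2·(8 − 1·5) = 2·8 − 3·5 = 2·8 − 3·(13 − 1·8) = −3·13 + 5·8 = −3·13 + 5·(34 − 2·13) = 5·34 − 13·13. Thus 13⁻¹ ≡ -13 ≡ 21 (mod 34).
Multiplying by 21: t ≡ 21·12 = 252 ≡ 14 (mod 34).
With t = 14: x = 70 + 81·14 = 1204.
Indeed 1204 ≡ 70 (mod 81) and 1204 ≡ 14 (mod 34).

x = 1204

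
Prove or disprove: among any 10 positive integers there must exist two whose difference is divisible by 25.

Consider the 10 integers 28, 29, …, 37. They lie in distinct residue classes modulo 25, since 10 ≤ 25.
Any two of them differ by at most 9 < 25 and by at least 1, so no difference is a multiple of 25.

No, the set {28, 29, 30, 31, 32, 33, 34, 35, 36, 37} is a counterexample.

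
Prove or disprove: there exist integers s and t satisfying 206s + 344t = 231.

No, no such integers exist.

Both 206 and 344 are divisible by gcd(206, 344) = 2, hence so is any combination 206s + 344t.
However 231 leaves remainder 1 on division by 2.
Therefore 206s + 344t = 231 has no solution in integers.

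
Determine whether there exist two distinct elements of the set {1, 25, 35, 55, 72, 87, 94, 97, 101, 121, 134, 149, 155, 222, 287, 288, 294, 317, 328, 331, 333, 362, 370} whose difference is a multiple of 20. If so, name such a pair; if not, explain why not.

The pair (1, 101) works.

Both 1 and 101 leave remainder 1 on division by 20; their difference 100 = 5·20 is a multiple of 20.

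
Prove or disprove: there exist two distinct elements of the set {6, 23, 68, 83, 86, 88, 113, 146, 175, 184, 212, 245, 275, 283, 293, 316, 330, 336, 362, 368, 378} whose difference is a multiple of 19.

Both 23 and 175 leave remainder 4 on division by 19; their difference 152 = 8·19 is a multiple of 19.

Yes: 23 and 175.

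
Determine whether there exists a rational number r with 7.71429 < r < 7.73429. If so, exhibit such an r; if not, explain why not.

Look for a denominator N such that an integer falls strictly between N·7.71429 and N·7.73429. N = 11 works: 11·7.71429 = 84.85719 < 85 < 85.07719 = 11·7.73429.
Hence 85/11 is a rational number with 7.71429 < 85/11 < 7.73429.

r = 85/11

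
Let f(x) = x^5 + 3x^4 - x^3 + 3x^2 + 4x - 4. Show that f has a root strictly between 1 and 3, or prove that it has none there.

f(1) = 6 and f(3) = 494, both positive, so a sign-change argument is unavailable; we show f keeps this sign on the whole interval.
Substitute x = 1 + u, where 0 < u < 2 on the interval. Expanding, f(1 + u) = u^5 + 8u^4 + 21u^3 + 28u^2 + 24u + 6.
All 6 nonzero coefficients of this polynomial in u are positive; hence for u > 0 the value is a sum of positive terms (the constant 6 among them).
So f is strictly positive on (1, 3); no root exists in the interval.

f has no root in that interval.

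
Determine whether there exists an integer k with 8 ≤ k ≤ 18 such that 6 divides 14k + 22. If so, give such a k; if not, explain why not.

Try k = 10: 14·10 + 22 = 162 = 27·6, which is divisible by 6.

k = 10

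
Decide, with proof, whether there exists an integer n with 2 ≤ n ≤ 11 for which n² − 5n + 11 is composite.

At n = 7: 7² − 5·7 + 11 = 25 = 5·5, which is composite.

n = 7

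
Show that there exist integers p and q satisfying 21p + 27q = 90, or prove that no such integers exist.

p = 3, q = 1

Since gcd(21, 27) = 3 and 90 = 3·30, Bézout's identity guarantees a solution.
Dividing through by 3 reduces the equation to 7p + 9q = 30.
Dividing repeatedly: 9 = 1·7 + 2, 7 = 3·2 + 1, 2 = 2·1 + 0.
Back-substituting, 1 = 7 − 3·2 = 7 − 3·(9 − 1·7) = −3·9 + 4·7; that is, 7·4 + 9·(-3) = 1.
Multiplying through by 30: p = 4·30 = 120, q = (-3)·30 = -90 is a solution.
Subtracting 13·9 from p and adding 13·7 to q gives the tidier solution (3, 1).
Check: 21·3 + 27·1 = 63 + 27 = 90. ✓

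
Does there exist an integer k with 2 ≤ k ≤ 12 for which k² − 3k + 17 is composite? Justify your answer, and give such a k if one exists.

k = 12

At k = 12: 12² − 3·12 + 17 = 125 = 5·25, which is composite.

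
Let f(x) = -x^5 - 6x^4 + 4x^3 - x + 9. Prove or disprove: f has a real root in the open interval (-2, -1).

f(-2) = -85 and f(-1) = 1, which have opposite signs.
f is continuous everywhere (it is a polynomial), in particular on [-2, -1].
By the Intermediate Value Theorem, f takes the value 0 somewhere in the open interval.

Yes, f has a root in the interval.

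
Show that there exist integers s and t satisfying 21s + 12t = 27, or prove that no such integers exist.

s = 3, t = -3

gcd(21, 12) = 3, and 3 divides 27, so integer solutions exist.
Dividing through by 3 reduces the equation to 7s + 4t = 9.
Dividing repeatedly: 7 = 1·4 + 3, 4 = 1·3 + 1, 3 = 3·1 + 0.
Unwinding: 1 = 4 − 1·3 = 4 − (7 − 1·4) = −7 + 2·4, i.e. 7·(-1) + 4·2 = 1.
Scaling by 9 gives the particular solution (s, t) = (-9, 18).
Shifting by a multiple of (4, −7) keeps it a solution: s = -9 + 3·4 = 3, t = 18 − 3·7 = -3.
Check: 21·3 + 12·(-3) = 63 − 36 = 27. ✓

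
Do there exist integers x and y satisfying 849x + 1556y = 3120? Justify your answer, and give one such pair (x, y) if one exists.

x = 548, y = -297

849 and 1556 are coprime, so 849x + 1556y ranges over all of ℤ.
Run the Euclidean algorithm on 1556 and 849: 1556 = 1·849 + 707, 849 = 1·707 + 142, 707 = 4·142 + 139, 142 = 1·139 + 3, 139 = 46·3 + 1, 3 = 3·1 + 0.
Working back up the chain: 1 = 139 − 46·3 = 139 − 46·(142 − 1·139) = −46·142 + 47·139 = −46·142 + 47·(707 − 4·142) = 47·707 − 234·142 = 47·707 − 234·(849 − 1·707) = −234·849 + 281·707 = −234·849 + 281·(1556 − 1·849) = 281·1556 − 515·849. So 849·(-515) + 1556·281 = 1.
Multiplying through by 3120: x = (-515)·3120 = -1606800, y = 281·3120 = 876720 is a solution.
Adding 1033·1556 to x and subtracting 1033·849 from y gives the tidier solution (548, -297).
Check: 849·548 + 1556·(-297) = 465252 − 462132 = 3120. ✓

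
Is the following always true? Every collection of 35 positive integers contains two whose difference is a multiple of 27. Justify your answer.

Yes.

There are exactly 27 possible remainders on division by 27.
Since 35 > 27, two of the 35 integers must share a residue class by the pigeonhole principle; call them a and b.
Then a ≡ b (mod 27), i.e. 27 ∣ (a − b).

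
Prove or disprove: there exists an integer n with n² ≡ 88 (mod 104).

n = 72

Take n = 72. Then 72² = 5184 = 49·104 + 88, so 72² ≡ 88 (mod 104).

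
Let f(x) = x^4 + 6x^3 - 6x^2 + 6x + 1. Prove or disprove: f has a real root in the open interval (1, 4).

f(1) = 8 and f(4) = 569, both positive, so a sign-change argument is unavailable; we show f keeps this sign on the whole interval.
Substitute x = 1 + u, where 0 < u < 3 on the interval. Expanding, f(1 + u) = u^4 + 10u^3 + 18u^2 + 16u + 8.
All 5 nonzero coefficients of this polynomial in u are positive; hence for u > 0 the value is a sum of positive terms (the constant 8 among them).
Therefore f(x) > 0 throughout (1, 4), and f has no zero there.

f has no root in that interval.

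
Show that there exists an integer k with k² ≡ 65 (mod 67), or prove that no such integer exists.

Take k = 20. Then 20² = 400 = 5·67 + 65, so 20² ≡ 65 (mod 67).

k = 20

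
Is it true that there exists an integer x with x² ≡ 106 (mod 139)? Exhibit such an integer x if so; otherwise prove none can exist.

Take x = 84. Then 84² = 7056 = 50·139 + 106, so 84² ≡ 106 (mod 139).

x = 84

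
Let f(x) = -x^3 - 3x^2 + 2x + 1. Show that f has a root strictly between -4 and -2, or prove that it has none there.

f(-4) = 9 and f(-2) = -7, which have opposite signs.
Since f is a polynomial it is continuous on [-4, -2].
By the Intermediate Value Theorem, f takes the value 0 somewhere in the open interval.

Such a root exists.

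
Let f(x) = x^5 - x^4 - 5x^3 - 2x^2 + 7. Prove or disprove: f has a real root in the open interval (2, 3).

f(2) = -25 and f(3) = 16, which have opposite signs.
f is continuous everywhere (it is a polynomial), in particular on [2, 3].
By the Intermediate Value Theorem, f takes the value 0 somewhere in the open interval.

Yes, f has a root in the interval.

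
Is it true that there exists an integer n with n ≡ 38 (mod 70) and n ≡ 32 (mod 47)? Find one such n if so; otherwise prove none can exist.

Since 70 and 47 share no common factor, CRT says the pair of congruences has a solution (unique mod 3290).
Write n = 38 + 70t and require 38 + 70t ≡ 32 (mod 47), i.e. 70t ≡ 41 (mod 47).
70 ≡ 23 (mod 47), so this reads 23t ≡ 41 (mod 47). Since 23·45 = 1035 = 22·47 + 1, the inverse of 23 mod 47 is 45.
Multiplying by 45: t ≡ 45·41 = 1845 ≡ 12 (mod 47).
With t = 12: n = 38 + 70·12 = 878.
Check: 878 mod 70 = 38, 878 mod 47 = 32. ✓

n = 878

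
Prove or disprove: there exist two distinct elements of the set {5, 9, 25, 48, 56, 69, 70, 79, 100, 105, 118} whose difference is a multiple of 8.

Reduce each element mod 8: 5↦5, 9↦1, 25↦1, 48↦0, 56↦0, 69↦5, 70↦6, 79↦7, 100↦4, 105↦1, 118↦6. The residue 5 repeats (at 5 and 69), and 69 − 5 = 64 = 8·8.

Yes: 5 and 69.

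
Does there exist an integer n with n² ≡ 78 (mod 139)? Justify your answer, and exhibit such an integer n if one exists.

n = 56

n = 56 works: 56² = 3136, and 3136 − 78 = 3058 = 22·139.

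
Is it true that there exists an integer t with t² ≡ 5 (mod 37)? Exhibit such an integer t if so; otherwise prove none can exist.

Apply Euler's criterion with the prime 37: 5 is a quadratic residue iff 5^18 ≡ 1 (mod 37), and a non-residue iff it is ≡ −1.
Squaring successively (mod 37): 5^2 = 25 ≡ 25; 5^4 ≡ 25² = 625 ≡ 33; 5^8 ≡ 33² = 1089 ≡ 16; 5^16 ≡ 16² = 256 ≡ 34.
Since 18 = 16 + 2, 5^18 ≡ 34 · 25; multiplying out mod 37: 34·25 = 850 ≡ 36. Thus 5^18 ≡ 36 ≡ −1 (mod 37).
By Euler's criterion 5 is a quadratic non-residue mod 37: no t satisfies t² ≡ 5 (mod 37).

No, no such integer exists.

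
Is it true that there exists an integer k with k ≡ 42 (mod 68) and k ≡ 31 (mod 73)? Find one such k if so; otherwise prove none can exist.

The moduli 68 and 73 are coprime, so by the Chinese Remainder Theorem a unique solution modulo 4964 exists.
Write k = 42 + 68t and require 42 + 68t ≡ 31 (mod 73), i.e. 68t ≡ 62 (mod 73).
To invert 68 modulo 73: 73 = 1·68 + 5, 68 = 13·5 + 3, 5 = 1·3 + 2, 3 = 1·2 + 1, 2 = 2·1 + 0, and unwinding, 1 = 3 − 1·2 = 3 − (5 − 1·3) = −5 + 2·3 = −5 + 2·(68 − 13·5) = 2·68 − 27·5 = 2·68 − 27·(73 − 1·68) = −27·73 + 29·68. Thus 68⁻¹ ≡ 29 (mod 73).
Multiplying by 29: t ≡ 29·62 = 1798 ≡ 46 (mod 73).
Taking t = 46 gives k = 42 + 68·46 = 3170.
Verify: 3170 = 46·68 + 42 and 3170 = 43·73 + 31. ✓

k = 3170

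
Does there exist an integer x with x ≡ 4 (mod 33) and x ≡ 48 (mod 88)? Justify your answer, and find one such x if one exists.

The moduli are not coprime: gcd(33, 88) = 11. Compatibility requires 11 ∣ (48 − 4) = 44, which holds, so solutions exist.
Step through x = 4, 4 + 33, 4 + 2·33, …: the values 4, 37, 70, 103, 136 reduce mod 88 to 4, 37, 70, 15, 48. The value 136 hits 48.
Verify: 136 = 4·33 + 4 and 136 = 1·88 + 48. ✓

x = 136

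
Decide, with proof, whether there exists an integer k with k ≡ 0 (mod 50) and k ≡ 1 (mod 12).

No, no such integer exists.

gcd(50, 12) = 2. If k ≡ 0 (mod 50) and k ≡ 1 (mod 12), then k ≡ 0 (mod 2) and k ≡ 1 (mod 2).
These are incompatible: 0 − 1 = -1 is not divisible by 2.
Therefore no such k exists.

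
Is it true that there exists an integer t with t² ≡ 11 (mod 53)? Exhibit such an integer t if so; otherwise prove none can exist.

t = 45

t = 45 works: 45² = 2025, and 2025 − 11 = 2014 = 38·53.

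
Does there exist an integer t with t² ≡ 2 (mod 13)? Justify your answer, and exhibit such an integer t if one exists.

No, no such integer exists.

Computing t² mod 13 for t = 0, 1, …, 6 (enough, by the symmetry t ↦ 13 − t) gives 0, 1, 4, 9, 3, 12, 10.
The set of squares mod 13 is therefore {0, 1, 3, 4, 9, 10, 12}, which does not contain 2.
Therefore t² ≡ 2 (mod 13) has no solution.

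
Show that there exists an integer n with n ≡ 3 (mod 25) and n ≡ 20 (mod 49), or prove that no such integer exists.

Since 25 and 49 share no common factor, CRT says the pair of congruences has a solution (unique mod 1225).
Write n = 3 + 25t and require 3 + 25t ≡ 20 (mod 49), i.e. 25t ≡ 17 (mod 49).
Note 25·2 = 50 ≡ 1 (mod 49) (as 50 − 1 = 1·49), so 25⁻¹ ≡ 2.
Therefore t ≡ 2·17 = 34 (mod 49).
Taking t = 34 gives n = 3 + 25·34 = 853.
Check: 853 mod 25 = 3, 853 mod 49 = 20. ✓

n = 853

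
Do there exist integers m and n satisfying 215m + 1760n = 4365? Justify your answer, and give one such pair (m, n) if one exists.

gcd(215, 1760) = 5, and 5 divides 4365, so integer solutions exist.
Dividing through by 5 reduces the equation to 43m + 352n = 873.
Euclidean algorithm: 352 = 8·43 + 8, 43 = 5·8 + 3, 8 = 2·3 + 2, 3 = 1·2 + 1, 2 = 2·1 + 0.
Working back up the chain: 1 = 3 − 1·2 = 3 − (8 − 2·3) = −8 + 3·3 = −8 + 3·(43 − 5·8) = 3·43 − 16·8 = 3·43 − 16·(352 − 8·43) = −16·352 + 131·43. So 43·131 + 352·(-16) = 1.
Times 873: 43·114363 + 352·(-13968) = 873, so (114363, -13968) solves it.
The general solution is m = 114363 + 352k, n = -13968 − 43k; taking k = -324 gives the smaller pair m = 315, n = -36.
Check: 215·315 + 1760·(-36) = 67725 − 63360 = 4365. ✓

m = 315, n = -36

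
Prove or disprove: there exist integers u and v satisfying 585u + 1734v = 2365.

No, no such integers exist.

gcd(585, 1734) = 3, so every integer of the form 585u + 1734v is a multiple of 3.
But 2365 = 3·788 + 1, so 3 ∤ 2365.
So the equation is unsolvable over ℤ.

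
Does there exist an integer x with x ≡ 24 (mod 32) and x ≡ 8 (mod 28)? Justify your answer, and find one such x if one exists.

x = 120

gcd(32, 28) = 4. A simultaneous solution exists iff 24 ≡ 8 (mod 4); here 24 mod 4 = 0 = 8 mod 4, so it does.
The integers ≡ 24 (mod 32) are 24, 56, 88, 120, …; their remainders mod 28 are 24, 0, 4, 8, so x = 120 is the first that is ≡ 8 (mod 28).
Indeed 120 ≡ 24 (mod 32) and 120 ≡ 8 (mod 28).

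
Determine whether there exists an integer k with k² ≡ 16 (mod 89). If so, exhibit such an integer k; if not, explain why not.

Take k = 4. Then 4² = 16, and since 0 ≤ 16 < 89 this is already reduced: 4² ≡ 16 (mod 89).

k = 4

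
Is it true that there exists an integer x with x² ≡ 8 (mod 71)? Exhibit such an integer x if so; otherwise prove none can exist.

x = 24 works: 24² = 576, and 576 − 8 = 568 = 8·71.

x = 24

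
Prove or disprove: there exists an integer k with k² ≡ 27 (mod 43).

No, no such integer exists.

Apply Euler's criterion with the prime 43: 27 is a quadratic residue iff 27^21 ≡ 1 (mod 43), and a non-residue iff it is ≡ −1.
Repeated squaring mod 43: 27^2 = 729 ≡ 41; 27^4 ≡ 41² = 1681 ≡ 4; 27^8 ≡ 4² = 16 ≡ 16; 27^16 ≡ 16² = 256 ≡ 41.
Since 21 = 16 + 4 + 1, 27^21 ≡ 41 · 4 · 27; multiplying out mod 43: 41·4 = 164 ≡ 35, then 35·27 = 945 ≡ 42. Thus 27^21 ≡ 42 ≡ −1 (mod 43).
By Euler's criterion 27 is a quadratic non-residue mod 43: no k satisfies k² ≡ 27 (mod 43).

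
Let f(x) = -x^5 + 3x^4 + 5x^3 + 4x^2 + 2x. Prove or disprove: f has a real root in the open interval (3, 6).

f(3) = 177 and f(6) = -2652, which have opposite signs.
As a polynomial, f is continuous on every closed interval.
By the Intermediate Value Theorem f must vanish at some point of (3, 6).

Yes, f has a root in the interval.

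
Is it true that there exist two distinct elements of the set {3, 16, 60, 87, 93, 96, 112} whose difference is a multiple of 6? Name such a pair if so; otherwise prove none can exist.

Yes: 3 and 87.

Both 3 and 87 leave remainder 3 on division by 6; their difference 84 = 14·6 is a multiple of 6.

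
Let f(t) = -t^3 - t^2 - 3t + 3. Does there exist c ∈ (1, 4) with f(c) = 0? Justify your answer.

f(1) = -2 and f(4) = -89, both negative.
The derivative f'(t) = -3t^2 - 2t - 3 is a quadratic with discriminant (-2)² − 4·(-3)·(-3) = -32 < 0; it never vanishes, so it is always negative (sign of the leading coefficient).
Hence f is strictly decreasing on ℝ, and in particular on [1, 4]. A strictly monotone function with same-sign endpoint values stays negative on the whole interval, so f has no zero in (1, 4).

f has no root in that interval.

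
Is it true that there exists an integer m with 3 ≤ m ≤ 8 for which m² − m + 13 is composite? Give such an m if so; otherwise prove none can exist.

m = 8

At m = 8: 8² − 8 + 13 = 69 = 3·23, which is composite.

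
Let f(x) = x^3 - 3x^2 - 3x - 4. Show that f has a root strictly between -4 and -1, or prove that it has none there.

The endpoint values f(-4) = -104 and f(-1) = -5 are both negative. Claim: f(x) < 0 for every x in (-4, -1).
Substitute x = -1 − u, where 0 < u < 3 on the interval. Expanding, f(-1 − u) = -u^3 - 6u^2 - 6u - 5.
The nonzero coefficients here are all negative, so for u > 0 every term is negative (or zero), and the constant term -5 is strictly negative.
So f is strictly negative on (-4, -1); no root exists in the interval.

f has no root in that interval.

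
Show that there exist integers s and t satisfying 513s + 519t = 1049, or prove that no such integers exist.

Both 513 and 519 are divisible by gcd(513, 519) = 3, hence so is any combination 513s + 519t.
But 1049 is not a multiple of 3 (it leaves remainder 2).
So the equation is unsolvable over ℤ.

No, no such integers exist.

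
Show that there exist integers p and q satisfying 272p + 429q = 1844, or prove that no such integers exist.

272 and 429 are coprime, so 272p + 429q ranges over all of ℤ.
Euclidean algorithm: 429 = 1·272 + 157, 272 = 1·157 + 115, 157 = 1·115 + 42, 115 = 2·42 + 31, 42 = 1·31 + 11, 31 = 2·11 + 9, 11 = 1·9 + 2, 9 = 4·2 + 1, 2 = 2·1 + 0.
Back-substituting, 1 = 9 − 4·2 = 9 − 4·(11 − 1·9) = −4·11 + 5·9 = −4·11 + 5·(31 − 2·11) = 5·31 − 14·11 = 5·31 − 14·(42 − 1·31) = −14·42 + 19·31 = −14·42 + 19·(115 − 2·42) = 19·115 − 52·42 = 19·115 − 52·(157 − 1·115) = −52·157 + 71·115 = −52·157 + 71·(272 − 1·157) = 71·272 − 123·157 = 71·272 − 123·(429 − 1·272) = −123·429 + 194·272; that is, 272·194 + 429·(-123) = 1.
Multiplying through by 1844: p = 194·1844 = 357736, q = (-123)·1844 = -226812 is a solution.
The general solution is p = 357736 + 429k, q = -226812 − 272k; taking k = -833 gives the smaller pair p = 379, q = -236.
Check: 272·379 + 429·(-236) = 103088 − 101244 = 1844. ✓

p = 379, q = -236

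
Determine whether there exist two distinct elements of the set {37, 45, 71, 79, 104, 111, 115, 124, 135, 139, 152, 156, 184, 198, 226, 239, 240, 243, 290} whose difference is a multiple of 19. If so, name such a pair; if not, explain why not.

Reduce each element modulo 19: 37↦18, 45↦7, 71↦14, 79↦3, 104↦9, 111↦16, 115↦1, 124↦10, 135↦2, 139↦6, 152↦0, 156↦4, 184↦13, 198↦8, 226↦17, 239↦11, 240↦12, 243↦15, 290↦5.
No residue repeats among the 19 elements, so no pair has difference ≡ 0 (mod 19).

No such pair exists.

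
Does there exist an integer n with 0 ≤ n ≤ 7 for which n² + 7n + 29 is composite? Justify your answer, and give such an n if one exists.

The values for n = 0, 1, …, 7 are 29, 37, 47, 59, 73, 89, 107, 127, and each of these is prime.
So no value in the range makes the expression composite.

There is no such integer n in that range.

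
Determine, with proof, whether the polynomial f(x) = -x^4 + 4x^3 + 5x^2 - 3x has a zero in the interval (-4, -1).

f(-4) = -420 and f(-1) = 3, which have opposite signs.
As a polynomial, f is continuous on every closed interval.
By the Intermediate Value Theorem f must vanish at some point of (-4, -1).

Yes, f has a root in the interval.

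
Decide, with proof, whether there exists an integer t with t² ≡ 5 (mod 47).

No, no such integer exists.

Apply Euler's criterion with the prime 47: 5 is a quadratic residue iff 5^23 ≡ 1 (mod 47), and a non-residue iff it is ≡ −1.
Repeated squaring mod 47: 5^2 = 25 ≡ 25; 5^4 ≡ 25² = 625 ≡ 14; 5^8 ≡ 14² = 196 ≡ 8; 5^16 ≡ 8² = 64 ≡ 17.
Since 23 = 16 + 4 + 2 + 1, 5^23 ≡ 17 · 14 · 25 · 5; multiplying out mod 47: 17·14 = 238 ≡ 3, then 3·25 = 75 ≡ 28, then 28·5 = 140 ≡ 46. Thus 5^23 ≡ 46 ≡ −1 (mod 47).
By Euler's criterion 5 is a quadratic non-residue mod 47: no t satisfies t² ≡ 5 (mod 47).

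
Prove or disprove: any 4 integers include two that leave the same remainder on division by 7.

Consider the 4 integers 9, 10, 11, 12. They lie in distinct residue classes modulo 7, since 4 ≤ 7.
Hence this collection has no pair with equal remainders mod 7, disproving the claim.

No, the set {9, 10, 11, 12} is a counterexample.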